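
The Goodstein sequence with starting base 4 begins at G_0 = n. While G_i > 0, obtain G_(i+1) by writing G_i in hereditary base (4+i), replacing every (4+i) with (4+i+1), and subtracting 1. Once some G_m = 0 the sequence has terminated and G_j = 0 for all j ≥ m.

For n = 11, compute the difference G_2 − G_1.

1

i=0: 11 = 2·4 + 3 (b=4); 4→5: 2·5 + 3 = 13; 13−1 = 12
i=1: 12 = 2·5 + 2 (b=5); 5→6: 2·6 + 2 = 14; 14−1 = 13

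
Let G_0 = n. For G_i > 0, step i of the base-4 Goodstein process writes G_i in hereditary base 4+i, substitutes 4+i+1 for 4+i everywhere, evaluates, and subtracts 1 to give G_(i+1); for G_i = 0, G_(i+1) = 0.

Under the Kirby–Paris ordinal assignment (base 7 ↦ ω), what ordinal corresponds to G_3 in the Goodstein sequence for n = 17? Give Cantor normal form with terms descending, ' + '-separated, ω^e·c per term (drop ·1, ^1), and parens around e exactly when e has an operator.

ω·5 + 4

base 4: 17 = 4^2 + 1; at 5: 5^2 + 1 = 26; next = 25
base 5: 25 = 5^2; at 6: 6^2 = 36; next = 35
base 6: 35 = 5·6 + 5; at 7: 5·7 + 5 = 40; next = 39
base 7: 39 = 5·7 + 4; at 8: 5·8 + 4 = 44; next = 43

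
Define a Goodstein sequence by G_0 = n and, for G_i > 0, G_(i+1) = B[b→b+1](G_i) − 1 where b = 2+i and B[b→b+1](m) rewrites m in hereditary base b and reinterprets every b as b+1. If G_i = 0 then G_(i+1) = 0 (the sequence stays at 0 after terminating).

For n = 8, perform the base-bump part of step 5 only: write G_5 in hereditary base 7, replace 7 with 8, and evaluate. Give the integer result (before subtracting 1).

33554572

[0] 8 ≡ 2^(2 + 1) (base 2). Lift 3: 81. −1: 80.
[1] 80 ≡ 2·3^3 + 2·3^2 + 2·3 + 2 (base 3). Lift 4: 554. −1: 553.
[2] 553 ≡ 2·4^4 + 2·4^2 + 2·4 + 1 (base 4). Lift 5: 6311. −1: 6310.
[3] 6310 ≡ 2·5^5 + 2·5^2 + 2·5 (base 5). Lift 6: 93396. −1: 93395.
[4] 93395 ≡ 2·6^6 + 2·6^2 + 6 + 5 (base 6). Lift 7: 1647196. −1: 1647195.
[5] 1647195 ≡ 2·7^7 + 2·7^2 + 7 + 4 (base 7). Lift 8: 33554572. −1: 33554571.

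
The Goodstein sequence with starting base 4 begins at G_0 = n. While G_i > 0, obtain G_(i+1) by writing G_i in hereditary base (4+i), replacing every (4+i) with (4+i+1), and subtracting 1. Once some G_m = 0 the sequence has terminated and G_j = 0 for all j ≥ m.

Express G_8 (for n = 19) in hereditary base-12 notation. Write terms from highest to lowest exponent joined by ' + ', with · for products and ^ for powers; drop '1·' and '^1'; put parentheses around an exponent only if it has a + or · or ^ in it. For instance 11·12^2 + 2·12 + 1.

step 0: 19 = 4^2 + 3; sub 5 for 4: 5^2 + 3; = 28; G_1 = 28−1 = 27
step 1: 27 = 5^2 + 2; sub 6 for 5: 6^2 + 2; = 38; G_2 = 38−1 = 37
step 2: 37 = 6^2 + 1; sub 7 for 6: 7^2 + 1; = 50; G_3 = 50−1 = 49
step 3: 49 = 7^2; sub 8 for 7: 8^2; = 64; G_4 = 64−1 = 63
step 4: 63 = 7·8 + 7; sub 9 for 8: 7·9 + 7; = 70; G_5 = 70−1 = 69
step 5: 69 = 7·9 + 6; sub 10 for 9: 7·10 + 6; = 76; G_6 = 76−1 = 75
step 6: 75 = 7·10 + 5; sub 11 for 10: 7·11 + 5; = 82; G_7 = 82−1 = 81
step 7: 81 = 7·11 + 4; sub 12 for 11: 7·12 + 4; = 88; G_8 = 88−1 = 87
step 8: 87 = 7·12 + 3; sub 13 for 12: 7·13 + 3; = 94; G_9 = 94−1 = 93

7·12 + 3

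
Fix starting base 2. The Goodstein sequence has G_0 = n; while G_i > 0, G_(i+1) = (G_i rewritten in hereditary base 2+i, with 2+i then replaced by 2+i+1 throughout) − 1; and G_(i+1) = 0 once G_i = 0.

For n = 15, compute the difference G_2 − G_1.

1172

(0) 15|_2 = 2^(2 + 1) + 2^2 + 2 + 1 ↦ 3^(3 + 1) + 3^3 + 3 + 1|_3 = 112 ⇒ 111
(1) 111|_3 = 3^(3 + 1) + 3^3 + 3 ↦ 4^(4 + 1) + 4^4 + 4|_4 = 1284 ⇒ 1283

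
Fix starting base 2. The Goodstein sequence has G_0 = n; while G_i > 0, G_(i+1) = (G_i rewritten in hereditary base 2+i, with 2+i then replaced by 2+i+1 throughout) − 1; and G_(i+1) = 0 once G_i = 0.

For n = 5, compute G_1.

27

i=0: 5 = 2^2 + 1 (b=2); 2→3: 3^3 + 1 = 28; 28−1 = 27
i=1: 27 = 3^3 (b=3); 3→4: 4^4 = 256; 256−1 = 255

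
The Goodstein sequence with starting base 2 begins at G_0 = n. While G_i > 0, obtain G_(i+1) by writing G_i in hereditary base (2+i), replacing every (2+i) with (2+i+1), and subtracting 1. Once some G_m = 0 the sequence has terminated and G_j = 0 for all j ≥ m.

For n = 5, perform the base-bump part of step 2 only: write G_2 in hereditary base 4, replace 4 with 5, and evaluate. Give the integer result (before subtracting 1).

G_0=5  [base 2] 2^2 + 1  →[2↦3]→  3^3 + 1 = 28  −1 ⇒ G_1=27
G_1=27  [base 3] 3^3  →[3↦4]→  4^4 = 256  −1 ⇒ G_2=255
G_2=255  [base 4] 3·4^3 + 3·4^2 + 3·4 + 3  →[4↦5]→  3·5^3 + 3·5^2 + 3·5 + 3 = 468  −1 ⇒ G_3=467

468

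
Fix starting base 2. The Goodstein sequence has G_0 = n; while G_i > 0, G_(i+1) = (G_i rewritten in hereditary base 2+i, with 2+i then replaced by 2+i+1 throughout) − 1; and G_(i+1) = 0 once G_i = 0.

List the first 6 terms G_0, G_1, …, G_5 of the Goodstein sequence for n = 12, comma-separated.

12 —HB2→ 2^(2 + 1) + 2^2 —bump→ 3^(3 + 1) + 3^3 = 108 —(−1)→ 107
107 —HB3→ 3^(3 + 1) + 2·3^2 + 2·3 + 2 —bump→ 4^(4 + 1) + 2·4^2 + 2·4 + 2 = 1066 —(−1)→ 1065
1065 —HB4→ 4^(4 + 1) + 2·4^2 + 2·4 + 1 —bump→ 5^(5 + 1) + 2·5^2 + 2·5 + 1 = 15686 —(−1)→ 15685
15685 —HB5→ 5^(5 + 1) + 2·5^2 + 2·5 —bump→ 6^(6 + 1) + 2·6^2 + 2·6 = 280020 —(−1)→ 280019
280019 —HB6→ 6^(6 + 1) + 2·6^2 + 6 + 5 —bump→ 7^(7 + 1) + 2·7^2 + 7 + 5 = 5764911 —(−1)→ 5764910

12, 107, 1065, 15685, 280019, 5764910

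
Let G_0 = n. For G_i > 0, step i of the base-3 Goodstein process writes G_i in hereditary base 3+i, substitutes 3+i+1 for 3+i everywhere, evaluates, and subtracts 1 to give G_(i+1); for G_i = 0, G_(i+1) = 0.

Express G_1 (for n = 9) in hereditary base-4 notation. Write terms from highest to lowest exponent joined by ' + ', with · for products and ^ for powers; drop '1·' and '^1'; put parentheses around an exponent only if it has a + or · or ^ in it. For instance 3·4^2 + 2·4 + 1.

[0] 9 ≡ 3^2 (base 3). Lift 4: 16. −1: 15.
[1] 15 ≡ 3·4 + 3 (base 4). Lift 5: 18. −1: 17.

3·4 + 3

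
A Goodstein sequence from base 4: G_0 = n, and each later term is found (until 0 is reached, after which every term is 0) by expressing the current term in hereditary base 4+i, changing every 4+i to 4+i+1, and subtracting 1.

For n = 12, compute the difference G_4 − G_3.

base 4: 12 = 3·4; at 5: 3·5 = 15; next = 14
base 5: 14 = 2·5 + 4; at 6: 2·6 + 4 = 16; next = 15
base 6: 15 = 2·6 + 3; at 7: 2·7 + 3 = 17; next = 16
base 7: 16 = 2·7 + 2; at 8: 2·8 + 2 = 18; next = 17

1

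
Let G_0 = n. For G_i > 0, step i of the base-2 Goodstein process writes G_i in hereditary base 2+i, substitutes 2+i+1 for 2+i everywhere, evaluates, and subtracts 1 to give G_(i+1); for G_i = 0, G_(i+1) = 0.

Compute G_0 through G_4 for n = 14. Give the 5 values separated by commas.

G_0 = 14. HB_2(14) = 2^(2 + 1) + 2^2 + 2. Bump = 111. G_1 = 110.
G_1 = 110. HB_3(110) = 3^(3 + 1) + 3^3 + 2. Bump = 1282. G_2 = 1281.
G_2 = 1281. HB_4(1281) = 4^(4 + 1) + 4^4 + 1. Bump = 18751. G_3 = 18750.
G_3 = 18750. HB_5(18750) = 5^(5 + 1) + 5^5. Bump = 326592. G_4 = 326591.

14, 110, 1281, 18750, 326591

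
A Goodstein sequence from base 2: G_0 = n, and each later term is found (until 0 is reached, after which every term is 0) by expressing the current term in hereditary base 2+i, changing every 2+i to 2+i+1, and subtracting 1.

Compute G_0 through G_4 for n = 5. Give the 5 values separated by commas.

5, 27, 255, 467, 775

G_0=5  [base 2] 2^2 + 1  →[2↦3]→  3^3 + 1 = 28  −1 ⇒ G_1=27
G_1=27  [base 3] 3^3  →[3↦4]→  4^4 = 256  −1 ⇒ G_2=255
G_2=255  [base 4] 3·4^3 + 3·4^2 + 3·4 + 3  →[4↦5]→  3·5^3 + 3·5^2 + 3·5 + 3 = 468  −1 ⇒ G_3=467
G_3=467  [base 5] 3·5^3 + 3·5^2 + 3·5 + 2  →[5↦6]→  3·6^3 + 3·6^2 + 3·6 + 2 = 776  −1 ⇒ G_4=775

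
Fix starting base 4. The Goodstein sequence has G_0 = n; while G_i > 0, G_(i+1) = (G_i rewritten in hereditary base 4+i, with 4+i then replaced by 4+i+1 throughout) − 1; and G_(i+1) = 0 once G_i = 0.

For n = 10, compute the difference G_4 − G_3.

base 4: 10 = 2·4 + 2; at 5: 2·5 + 2 = 12; next = 11
base 5: 11 = 2·5 + 1; at 6: 2·6 + 1 = 13; next = 12
base 6: 12 = 2·6; at 7: 2·7 = 14; next = 13
base 7: 13 = 7 + 6; at 8: 8 + 6 = 14; next = 13

0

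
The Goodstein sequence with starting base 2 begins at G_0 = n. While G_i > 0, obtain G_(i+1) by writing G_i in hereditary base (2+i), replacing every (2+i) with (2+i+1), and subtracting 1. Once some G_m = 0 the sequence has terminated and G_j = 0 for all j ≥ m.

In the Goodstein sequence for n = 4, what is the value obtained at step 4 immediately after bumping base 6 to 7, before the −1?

110

base 2: 4 = 2^2; at 3: 3^3 = 27; next = 26
base 3: 26 = 2·3^2 + 2·3 + 2; at 4: 2·4^2 + 2·4 + 2 = 42; next = 41
base 4: 41 = 2·4^2 + 2·4 + 1; at 5: 2·5^2 + 2·5 + 1 = 61; next = 60
base 5: 60 = 2·5^2 + 2·5; at 6: 2·6^2 + 2·6 = 84; next = 83
base 6: 83 = 2·6^2 + 6 + 5; at 7: 2·7^2 + 7 + 5 = 110; next = 109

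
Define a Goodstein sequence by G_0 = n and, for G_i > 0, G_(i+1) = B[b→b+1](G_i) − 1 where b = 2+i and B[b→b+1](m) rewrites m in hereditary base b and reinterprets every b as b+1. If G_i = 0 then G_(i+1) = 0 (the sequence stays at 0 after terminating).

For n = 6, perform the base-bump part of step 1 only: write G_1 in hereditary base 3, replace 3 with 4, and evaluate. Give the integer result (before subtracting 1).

(0) 6|_2 = 2^2 + 2 ↦ 3^3 + 3|_3 = 30 ⇒ 29
(1) 29|_3 = 3^3 + 2 ↦ 4^4 + 2|_4 = 258 ⇒ 257

258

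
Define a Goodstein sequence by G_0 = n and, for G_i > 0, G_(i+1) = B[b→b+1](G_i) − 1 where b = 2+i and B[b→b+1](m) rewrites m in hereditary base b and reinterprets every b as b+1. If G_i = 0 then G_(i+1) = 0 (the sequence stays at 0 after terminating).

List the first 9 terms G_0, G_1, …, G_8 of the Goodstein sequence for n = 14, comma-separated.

14 —HB2→ 2^(2 + 1) + 2^2 + 2 —bump→ 3^(3 + 1) + 3^3 + 3 = 111 —(−1)→ 110
110 —HB3→ 3^(3 + 1) + 3^3 + 2 —bump→ 4^(4 + 1) + 4^4 + 2 = 1282 —(−1)→ 1281
1281 —HB4→ 4^(4 + 1) + 4^4 + 1 —bump→ 5^(5 + 1) + 5^5 + 1 = 18751 —(−1)→ 18750
18750 —HB5→ 5^(5 + 1) + 5^5 —bump→ 6^(6 + 1) + 6^6 = 326592 —(−1)→ 326591
326591 —HB6→ 6^(6 + 1) + 5·6^5 + 5·6^4 + 5·6^3 + 5·6^2 + 5·6 + 5 —bump→ 7^(7 + 1) + 5·7^5 + 5·7^4 + 5·7^3 + 5·7^2 + 5·7 + 5 = 5862841 —(−1)→ 5862840
5862840 —HB7→ 7^(7 + 1) + 5·7^5 + 5·7^4 + 5·7^3 + 5·7^2 + 5·7 + 4 —bump→ 8^(8 + 1) + 5·8^5 + 5·8^4 + 5·8^3 + 5·8^2 + 5·8 + 4 = 134404972 —(−1)→ 134404971
134404971 —HB8→ 8^(8 + 1) + 5·8^5 + 5·8^4 + 5·8^3 + 5·8^2 + 5·8 + 3 —bump→ 9^(9 + 1) + 5·9^5 + 5·9^4 + 5·9^3 + 5·9^2 + 5·9 + 3 = 3487116549 —(−1)→ 3487116548
3487116548 —HB9→ 9^(9 + 1) + 5·9^5 + 5·9^4 + 5·9^3 + 5·9^2 + 5·9 + 2 —bump→ 10^(10 + 1) + 5·10^5 + 5·10^4 + 5·10^3 + 5·10^2 + 5·10 + 2 = 100000555552 —(−1)→ 100000555551

14, 110, 1281, 18750, 326591, 5862840, 134404971, 3487116548, 100000555551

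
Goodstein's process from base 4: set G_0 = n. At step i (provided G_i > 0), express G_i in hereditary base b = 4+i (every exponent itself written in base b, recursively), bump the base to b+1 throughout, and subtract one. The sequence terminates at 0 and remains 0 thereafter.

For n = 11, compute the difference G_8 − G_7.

G_0=11  [base 4] 2·4 + 3  →[4↦5]→  2·5 + 3 = 13  −1 ⇒ G_1=12
G_1=12  [base 5] 2·5 + 2  →[5↦6]→  2·6 + 2 = 14  −1 ⇒ G_2=13
G_2=13  [base 6] 2·6 + 1  →[6↦7]→  2·7 + 1 = 15  −1 ⇒ G_3=14
G_3=14  [base 7] 2·7  →[7↦8]→  2·8 = 16  −1 ⇒ G_4=15
G_4=15  [base 8] 8 + 7  →[8↦9]→  9 + 7 = 16  −1 ⇒ G_5=15
G_5=15  [base 9] 9 + 6  →[9↦10]→  10 + 6 = 16  −1 ⇒ G_6=15
G_6=15  [base 10] 10 + 5  →[10↦11]→  11 + 5 = 16  −1 ⇒ G_7=15
G_7=15  [base 11] 11 + 4  →[11↦12]→  12 + 4 = 16  −1 ⇒ G_8=15

0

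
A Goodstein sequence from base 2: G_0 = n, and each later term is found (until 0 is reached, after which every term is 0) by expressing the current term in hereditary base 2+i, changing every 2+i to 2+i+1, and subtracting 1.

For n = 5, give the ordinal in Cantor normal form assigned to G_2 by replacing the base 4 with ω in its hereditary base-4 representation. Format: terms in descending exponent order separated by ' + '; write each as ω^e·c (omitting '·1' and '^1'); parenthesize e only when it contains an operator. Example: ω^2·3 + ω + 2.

base 2: 5 = 2^2 + 1; at 3: 3^3 + 1 = 28; next = 27
base 3: 27 = 3^3; at 4: 4^4 = 256; next = 255
base 4: 255 = 3·4^3 + 3·4^2 + 3·4 + 3; at 5: 3·5^3 + 3·5^2 + 3·5 + 3 = 468; next = 467

ω^3·3 + ω^2·3 + ω·3 + 3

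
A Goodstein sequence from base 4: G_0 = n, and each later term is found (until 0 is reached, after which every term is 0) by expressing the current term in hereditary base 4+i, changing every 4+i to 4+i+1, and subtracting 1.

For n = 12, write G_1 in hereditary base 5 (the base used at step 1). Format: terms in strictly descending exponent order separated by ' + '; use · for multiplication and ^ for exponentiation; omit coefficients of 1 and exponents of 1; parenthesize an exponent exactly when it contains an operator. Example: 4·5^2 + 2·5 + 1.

base 4: 12 = 3·4; at 5: 3·5 = 15; next = 14
base 5: 14 = 2·5 + 4; at 6: 2·6 + 4 = 16; next = 15

2·5 + 4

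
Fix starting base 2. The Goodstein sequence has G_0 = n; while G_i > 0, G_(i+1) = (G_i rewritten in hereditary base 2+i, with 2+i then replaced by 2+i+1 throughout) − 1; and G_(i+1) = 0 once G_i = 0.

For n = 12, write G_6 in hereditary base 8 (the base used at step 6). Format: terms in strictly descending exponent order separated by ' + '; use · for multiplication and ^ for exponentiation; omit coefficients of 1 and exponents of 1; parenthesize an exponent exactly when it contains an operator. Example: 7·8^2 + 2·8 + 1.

12 —HB2→ 2^(2 + 1) + 2^2 —bump→ 3^(3 + 1) + 3^3 = 108 —(−1)→ 107
107 —HB3→ 3^(3 + 1) + 2·3^2 + 2·3 + 2 —bump→ 4^(4 + 1) + 2·4^2 + 2·4 + 2 = 1066 —(−1)→ 1065
1065 —HB4→ 4^(4 + 1) + 2·4^2 + 2·4 + 1 —bump→ 5^(5 + 1) + 2·5^2 + 2·5 + 1 = 15686 —(−1)→ 15685
15685 —HB5→ 5^(5 + 1) + 2·5^2 + 2·5 —bump→ 6^(6 + 1) + 2·6^2 + 2·6 = 280020 —(−1)→ 280019
280019 —HB6→ 6^(6 + 1) + 2·6^2 + 6 + 5 —bump→ 7^(7 + 1) + 2·7^2 + 7 + 5 = 5764911 —(−1)→ 5764910
5764910 —HB7→ 7^(7 + 1) + 2·7^2 + 7 + 4 —bump→ 8^(8 + 1) + 2·8^2 + 8 + 4 = 134217868 —(−1)→ 134217867
134217867 —HB8→ 8^(8 + 1) + 2·8^2 + 8 + 3 —bump→ 9^(9 + 1) + 2·9^2 + 9 + 3 = 3486784575 —(−1)→ 3486784574

8^(8 + 1) + 2·8^2 + 8 + 3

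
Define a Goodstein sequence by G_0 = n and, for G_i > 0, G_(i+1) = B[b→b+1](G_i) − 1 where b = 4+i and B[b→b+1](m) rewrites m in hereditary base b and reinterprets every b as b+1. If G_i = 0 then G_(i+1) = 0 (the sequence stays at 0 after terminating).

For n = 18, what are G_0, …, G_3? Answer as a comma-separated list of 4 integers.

18, 26, 36, 48

i=0: 18 = 4^2 + 2 (b=4); 4→5: 5^2 + 2 = 27; 27−1 = 26
i=1: 26 = 5^2 + 1 (b=5); 5→6: 6^2 + 1 = 37; 37−1 = 36
i=2: 36 = 6^2 (b=6); 6→7: 7^2 = 49; 49−1 = 48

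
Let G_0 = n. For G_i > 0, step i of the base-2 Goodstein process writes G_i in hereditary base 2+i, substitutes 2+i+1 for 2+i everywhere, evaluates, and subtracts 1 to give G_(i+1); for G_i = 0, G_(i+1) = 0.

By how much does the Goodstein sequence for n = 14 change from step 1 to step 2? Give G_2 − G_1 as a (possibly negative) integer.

step 0: 14 = 2^(2 + 1) + 2^2 + 2; sub 3 for 2: 3^(3 + 1) + 3^3 + 3; = 111; G_1 = 111−1 = 110
step 1: 110 = 3^(3 + 1) + 3^3 + 2; sub 4 for 3: 4^(4 + 1) + 4^4 + 2; = 1282; G_2 = 1282−1 = 1281

1171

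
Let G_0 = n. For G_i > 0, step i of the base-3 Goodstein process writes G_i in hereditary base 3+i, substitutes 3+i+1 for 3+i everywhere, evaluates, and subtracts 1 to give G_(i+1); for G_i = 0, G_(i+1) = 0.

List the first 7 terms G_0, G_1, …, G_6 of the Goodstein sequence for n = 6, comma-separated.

[0] 6 ≡ 2·3 (base 3). Lift 4: 8. −1: 7.
[1] 7 ≡ 4 + 3 (base 4). Lift 5: 8. −1: 7.
[2] 7 ≡ 5 + 2 (base 5). Lift 6: 8. −1: 7.
[3] 7 ≡ 6 + 1 (base 6). Lift 7: 8. −1: 7.
[4] 7 ≡ 7 (base 7). Lift 8: 8. −1: 7.
[5] 7 ≡ 7 (base 8). Lift 9: 7. −1: 6.

6, 7, 7, 7, 7, 7, 6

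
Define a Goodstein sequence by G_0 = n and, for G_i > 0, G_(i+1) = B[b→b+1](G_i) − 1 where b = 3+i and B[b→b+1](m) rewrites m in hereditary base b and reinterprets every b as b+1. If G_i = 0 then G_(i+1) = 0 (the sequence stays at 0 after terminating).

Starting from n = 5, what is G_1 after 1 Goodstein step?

base 3: 5 = 3 + 2; at 4: 4 + 2 = 6; next = 5
base 4: 5 = 4 + 1; at 5: 5 + 1 = 6; next = 5

5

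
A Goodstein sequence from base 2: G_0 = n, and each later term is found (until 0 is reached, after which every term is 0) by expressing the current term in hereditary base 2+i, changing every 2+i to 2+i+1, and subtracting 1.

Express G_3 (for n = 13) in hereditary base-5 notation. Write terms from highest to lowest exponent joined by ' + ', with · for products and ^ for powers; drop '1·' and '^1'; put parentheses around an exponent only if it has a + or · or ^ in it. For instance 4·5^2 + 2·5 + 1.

13 —HB2→ 2^(2 + 1) + 2^2 + 1 —bump→ 3^(3 + 1) + 3^3 + 1 = 109 —(−1)→ 108
108 —HB3→ 3^(3 + 1) + 3^3 —bump→ 4^(4 + 1) + 4^4 = 1280 —(−1)→ 1279
1279 —HB4→ 4^(4 + 1) + 3·4^3 + 3·4^2 + 3·4 + 3 —bump→ 5^(5 + 1) + 3·5^3 + 3·5^2 + 3·5 + 3 = 16093 —(−1)→ 16092

5^(5 + 1) + 3·5^3 + 3·5^2 + 3·5 + 2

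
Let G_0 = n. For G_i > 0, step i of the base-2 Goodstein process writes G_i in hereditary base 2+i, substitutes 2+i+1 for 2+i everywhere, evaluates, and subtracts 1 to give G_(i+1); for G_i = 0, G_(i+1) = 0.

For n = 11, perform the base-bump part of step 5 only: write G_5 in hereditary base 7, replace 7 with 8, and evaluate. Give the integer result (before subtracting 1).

134217728

11 —HB2→ 2^(2 + 1) + 2 + 1 —bump→ 3^(3 + 1) + 3 + 1 = 85 —(−1)→ 84
84 —HB3→ 3^(3 + 1) + 3 —bump→ 4^(4 + 1) + 4 = 1028 —(−1)→ 1027
1027 —HB4→ 4^(4 + 1) + 3 —bump→ 5^(5 + 1) + 3 = 15628 —(−1)→ 15627
15627 —HB5→ 5^(5 + 1) + 2 —bump→ 6^(6 + 1) + 2 = 279938 —(−1)→ 279937
279937 —HB6→ 6^(6 + 1) + 1 —bump→ 7^(7 + 1) + 1 = 5764802 —(−1)→ 5764801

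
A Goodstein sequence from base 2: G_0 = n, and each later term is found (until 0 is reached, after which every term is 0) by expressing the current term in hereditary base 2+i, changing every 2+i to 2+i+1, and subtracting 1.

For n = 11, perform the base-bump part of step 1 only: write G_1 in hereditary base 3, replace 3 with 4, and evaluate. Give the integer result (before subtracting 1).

base 2: 11 = 2^(2 + 1) + 2 + 1; at 3: 3^(3 + 1) + 3 + 1 = 85; next = 84
base 3: 84 = 3^(3 + 1) + 3; at 4: 4^(4 + 1) + 4 = 1028; next = 1027

1028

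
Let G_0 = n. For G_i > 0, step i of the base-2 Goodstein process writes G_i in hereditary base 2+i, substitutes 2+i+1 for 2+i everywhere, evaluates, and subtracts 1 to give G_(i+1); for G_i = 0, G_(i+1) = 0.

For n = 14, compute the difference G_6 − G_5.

128542131

step 0: 14 = 2^(2 + 1) + 2^2 + 2; sub 3 for 2: 3^(3 + 1) + 3^3 + 3; = 111; G_1 = 111−1 = 110
step 1: 110 = 3^(3 + 1) + 3^3 + 2; sub 4 for 3: 4^(4 + 1) + 4^4 + 2; = 1282; G_2 = 1282−1 = 1281
step 2: 1281 = 4^(4 + 1) + 4^4 + 1; sub 5 for 4: 5^(5 + 1) + 5^5 + 1; = 18751; G_3 = 18751−1 = 18750
step 3: 18750 = 5^(5 + 1) + 5^5; sub 6 for 5: 6^(6 + 1) + 6^6; = 326592; G_4 = 326592−1 = 326591
step 4: 326591 = 6^(6 + 1) + 5·6^5 + 5·6^4 + 5·6^3 + 5·6^2 + 5·6 + 5; sub 7 for 6: 7^(7 + 1) + 5·7^5 + 5·7^4 + 5·7^3 + 5·7^2 + 5·7 + 5; = 5862841; G_5 = 5862841−1 = 5862840
step 5: 5862840 = 7^(7 + 1) + 5·7^5 + 5·7^4 + 5·7^3 + 5·7^2 + 5·7 + 4; sub 8 for 7: 8^(8 + 1) + 5·8^5 + 5·8^4 + 5·8^3 + 5·8^2 + 5·8 + 4; = 134404972; G_6 = 134404972−1 = 134404971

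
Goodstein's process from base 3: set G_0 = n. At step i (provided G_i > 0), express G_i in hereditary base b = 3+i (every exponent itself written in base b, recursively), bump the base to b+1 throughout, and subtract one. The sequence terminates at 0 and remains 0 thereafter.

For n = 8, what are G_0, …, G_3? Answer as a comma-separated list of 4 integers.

8, 9, 10, 11

i=0: 8 = 2·3 + 2 (b=3); 3→4: 2·4 + 2 = 10; 10−1 = 9
i=1: 9 = 2·4 + 1 (b=4); 4→5: 2·5 + 1 = 11; 11−1 = 10
i=2: 10 = 2·5 (b=5); 5→6: 2·6 = 12; 12−1 = 11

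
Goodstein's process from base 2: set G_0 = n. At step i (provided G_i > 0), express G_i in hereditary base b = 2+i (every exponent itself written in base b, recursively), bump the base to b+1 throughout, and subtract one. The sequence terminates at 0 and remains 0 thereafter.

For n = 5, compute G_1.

27

i=0: 5 = 2^2 + 1 (b=2); 2→3: 3^3 + 1 = 28; 28−1 = 27
i=1: 27 = 3^3 (b=3); 3→4: 4^4 = 256; 256−1 = 255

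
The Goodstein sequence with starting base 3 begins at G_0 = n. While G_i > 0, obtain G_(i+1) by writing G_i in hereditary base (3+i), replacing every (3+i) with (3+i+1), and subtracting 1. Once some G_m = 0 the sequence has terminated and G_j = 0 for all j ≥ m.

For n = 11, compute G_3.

G_0 = 11. HB_3(11) = 3^2 + 2. Bump = 18. G_1 = 17.
G_1 = 17. HB_4(17) = 4^2 + 1. Bump = 26. G_2 = 25.
G_2 = 25. HB_5(25) = 5^2. Bump = 36. G_3 = 35.

35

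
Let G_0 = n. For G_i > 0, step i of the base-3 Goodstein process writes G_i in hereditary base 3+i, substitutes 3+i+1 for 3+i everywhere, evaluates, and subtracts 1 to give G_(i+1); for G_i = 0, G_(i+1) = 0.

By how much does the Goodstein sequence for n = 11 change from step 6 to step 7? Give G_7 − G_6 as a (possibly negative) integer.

base 3: 11 = 3^2 + 2; at 4: 4^2 + 2 = 18; next = 17
base 4: 17 = 4^2 + 1; at 5: 5^2 + 1 = 26; next = 25
base 5: 25 = 5^2; at 6: 6^2 = 36; next = 35
base 6: 35 = 5·6 + 5; at 7: 5·7 + 5 = 40; next = 39
base 7: 39 = 5·7 + 4; at 8: 5·8 + 4 = 44; next = 43
base 8: 43 = 5·8 + 3; at 9: 5·9 + 3 = 48; next = 47
base 9: 47 = 5·9 + 2; at 10: 5·10 + 2 = 52; next = 51

4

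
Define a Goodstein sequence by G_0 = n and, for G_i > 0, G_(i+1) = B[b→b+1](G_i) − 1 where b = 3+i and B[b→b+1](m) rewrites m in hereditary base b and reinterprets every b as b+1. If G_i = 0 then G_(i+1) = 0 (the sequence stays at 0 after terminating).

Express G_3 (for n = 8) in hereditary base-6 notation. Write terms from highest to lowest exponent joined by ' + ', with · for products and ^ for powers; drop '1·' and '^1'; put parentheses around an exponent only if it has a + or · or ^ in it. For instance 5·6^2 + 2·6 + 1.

base 3: 8 = 2·3 + 2; at 4: 2·4 + 2 = 10; next = 9
base 4: 9 = 2·4 + 1; at 5: 2·5 + 1 = 11; next = 10
base 5: 10 = 2·5; at 6: 2·6 = 12; next = 11

6 + 5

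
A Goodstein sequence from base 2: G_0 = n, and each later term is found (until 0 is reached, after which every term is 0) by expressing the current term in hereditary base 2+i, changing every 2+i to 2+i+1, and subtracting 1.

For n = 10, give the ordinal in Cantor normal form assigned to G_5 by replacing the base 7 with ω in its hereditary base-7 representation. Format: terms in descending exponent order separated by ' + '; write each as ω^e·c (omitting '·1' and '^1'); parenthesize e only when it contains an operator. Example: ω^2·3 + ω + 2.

ω^ω·5 + ω^5·5 + ω^4·5 + ω^3·5 + ω^2·5 + ω·5 + 4

base 2: 10 = 2^(2 + 1) + 2; at 3: 3^(3 + 1) + 3 = 84; next = 83
base 3: 83 = 3^(3 + 1) + 2; at 4: 4^(4 + 1) + 2 = 1026; next = 1025
base 4: 1025 = 4^(4 + 1) + 1; at 5: 5^(5 + 1) + 1 = 15626; next = 15625
base 5: 15625 = 5^(5 + 1); at 6: 6^(6 + 1) = 279936; next = 279935
base 6: 279935 = 5·6^6 + 5·6^5 + 5·6^4 + 5·6^3 + 5·6^2 + 5·6 + 5; at 7: 5·7^7 + 5·7^5 + 5·7^4 + 5·7^3 + 5·7^2 + 5·7 + 5 = 4215755; next = 4215754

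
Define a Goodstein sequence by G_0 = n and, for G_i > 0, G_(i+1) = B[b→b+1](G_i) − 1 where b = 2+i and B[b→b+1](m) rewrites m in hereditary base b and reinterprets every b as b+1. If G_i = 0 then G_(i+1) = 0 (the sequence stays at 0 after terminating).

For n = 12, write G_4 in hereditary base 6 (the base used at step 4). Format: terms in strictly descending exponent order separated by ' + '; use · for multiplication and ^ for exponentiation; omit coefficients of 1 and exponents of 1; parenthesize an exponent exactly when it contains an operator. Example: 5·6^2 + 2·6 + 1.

6^(6 + 1) + 2·6^2 + 6 + 5

12 —HB2→ 2^(2 + 1) + 2^2 —bump→ 3^(3 + 1) + 3^3 = 108 —(−1)→ 107
107 —HB3→ 3^(3 + 1) + 2·3^2 + 2·3 + 2 —bump→ 4^(4 + 1) + 2·4^2 + 2·4 + 2 = 1066 —(−1)→ 1065
1065 —HB4→ 4^(4 + 1) + 2·4^2 + 2·4 + 1 —bump→ 5^(5 + 1) + 2·5^2 + 2·5 + 1 = 15686 —(−1)→ 15685
15685 —HB5→ 5^(5 + 1) + 2·5^2 + 2·5 —bump→ 6^(6 + 1) + 2·6^2 + 2·6 = 280020 —(−1)→ 280019
280019 —HB6→ 6^(6 + 1) + 2·6^2 + 6 + 5 —bump→ 7^(7 + 1) + 2·7^2 + 7 + 5 = 5764911 —(−1)→ 5764910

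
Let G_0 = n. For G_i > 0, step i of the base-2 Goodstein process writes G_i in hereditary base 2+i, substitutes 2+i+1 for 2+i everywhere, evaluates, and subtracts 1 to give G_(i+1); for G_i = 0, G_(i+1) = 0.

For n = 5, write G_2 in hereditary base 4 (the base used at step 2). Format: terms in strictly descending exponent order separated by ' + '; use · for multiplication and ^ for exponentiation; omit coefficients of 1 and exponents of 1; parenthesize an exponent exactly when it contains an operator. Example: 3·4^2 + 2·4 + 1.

3·4^3 + 3·4^2 + 3·4 + 3

G_0=5  [base 2] 2^2 + 1  →[2↦3]→  3^3 + 1 = 28  −1 ⇒ G_1=27
G_1=27  [base 3] 3^3  →[3↦4]→  4^4 = 256  −1 ⇒ G_2=255
G_2=255  [base 4] 3·4^3 + 3·4^2 + 3·4 + 3  →[4↦5]→  3·5^3 + 3·5^2 + 3·5 + 3 = 468  −1 ⇒ G_3=467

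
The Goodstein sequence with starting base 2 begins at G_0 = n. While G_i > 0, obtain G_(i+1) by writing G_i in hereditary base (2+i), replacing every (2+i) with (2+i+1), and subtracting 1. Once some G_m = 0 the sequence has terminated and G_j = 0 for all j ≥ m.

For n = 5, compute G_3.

467

step 0: 5 = 2^2 + 1; sub 3 for 2: 3^3 + 1; = 28; G_1 = 28−1 = 27
step 1: 27 = 3^3; sub 4 for 3: 4^4; = 256; G_2 = 256−1 = 255
step 2: 255 = 3·4^3 + 3·4^2 + 3·4 + 3; sub 5 for 4: 3·5^3 + 3·5^2 + 3·5 + 3; = 468; G_3 = 468−1 = 467
step 3: 467 = 3·5^3 + 3·5^2 + 3·5 + 2; sub 6 for 5: 3·6^3 + 3·6^2 + 3·6 + 2; = 776; G_4 = 776−1 = 775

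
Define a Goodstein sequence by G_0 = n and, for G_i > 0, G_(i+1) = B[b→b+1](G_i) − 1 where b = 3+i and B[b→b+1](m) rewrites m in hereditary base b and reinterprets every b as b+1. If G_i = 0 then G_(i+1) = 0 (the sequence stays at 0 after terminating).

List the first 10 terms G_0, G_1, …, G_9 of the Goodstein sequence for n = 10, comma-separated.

10, 16, 24, 27, 30, 33, 36, 39, 41, 43

step 0: 10 = 3^2 + 1; sub 4 for 3: 4^2 + 1; = 17; G_1 = 17−1 = 16
step 1: 16 = 4^2; sub 5 for 4: 5^2; = 25; G_2 = 25−1 = 24
step 2: 24 = 4·5 + 4; sub 6 for 5: 4·6 + 4; = 28; G_3 = 28−1 = 27
step 3: 27 = 4·6 + 3; sub 7 for 6: 4·7 + 3; = 31; G_4 = 31−1 = 30
step 4: 30 = 4·7 + 2; sub 8 for 7: 4·8 + 2; = 34; G_5 = 34−1 = 33
step 5: 33 = 4·8 + 1; sub 9 for 8: 4·9 + 1; = 37; G_6 = 37−1 = 36
step 6: 36 = 4·9; sub 10 for 9: 4·10; = 40; G_7 = 40−1 = 39
step 7: 39 = 3·10 + 9; sub 11 for 10: 3·11 + 9; = 42; G_8 = 42−1 = 41
step 8: 41 = 3·11 + 8; sub 12 for 11: 3·12 + 8; = 44; G_9 = 44−1 = 43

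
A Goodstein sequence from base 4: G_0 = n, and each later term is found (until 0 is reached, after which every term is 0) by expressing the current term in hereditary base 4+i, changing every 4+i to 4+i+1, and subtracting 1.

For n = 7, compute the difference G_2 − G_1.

0

base 4: 7 = 4 + 3; at 5: 5 + 3 = 8; next = 7
base 5: 7 = 5 + 2; at 6: 6 + 2 = 8; next = 7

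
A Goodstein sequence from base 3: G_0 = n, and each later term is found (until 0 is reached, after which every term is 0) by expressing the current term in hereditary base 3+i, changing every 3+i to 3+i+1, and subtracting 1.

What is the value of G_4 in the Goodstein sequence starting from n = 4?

2

base 3: 4 = 3 + 1; at 4: 4 + 1 = 5; next = 4
base 4: 4 = 4; at 5: 5 = 5; next = 4
base 5: 4 = 4; at 6: 4 = 4; next = 3
base 6: 3 = 3; at 7: 3 = 3; next = 2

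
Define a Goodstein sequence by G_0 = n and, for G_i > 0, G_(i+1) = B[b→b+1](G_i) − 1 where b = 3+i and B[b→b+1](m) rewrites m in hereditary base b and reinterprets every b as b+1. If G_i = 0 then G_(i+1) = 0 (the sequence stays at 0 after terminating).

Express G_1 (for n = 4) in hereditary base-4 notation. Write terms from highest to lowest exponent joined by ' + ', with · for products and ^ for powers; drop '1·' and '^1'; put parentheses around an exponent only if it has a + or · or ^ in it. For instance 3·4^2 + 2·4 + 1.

G_0 = 4. HB_3(4) = 3 + 1. Bump = 5. G_1 = 4.
G_1 = 4. HB_4(4) = 4. Bump = 5. G_2 = 4.

4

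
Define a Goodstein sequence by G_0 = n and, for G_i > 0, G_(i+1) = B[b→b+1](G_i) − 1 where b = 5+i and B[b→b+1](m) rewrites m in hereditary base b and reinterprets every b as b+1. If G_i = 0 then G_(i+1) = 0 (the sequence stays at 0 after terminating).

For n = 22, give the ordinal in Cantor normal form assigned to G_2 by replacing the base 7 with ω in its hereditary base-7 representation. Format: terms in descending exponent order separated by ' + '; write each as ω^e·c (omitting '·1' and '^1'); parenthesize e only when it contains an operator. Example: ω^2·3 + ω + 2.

ω·4

base 5: 22 = 4·5 + 2; at 6: 4·6 + 2 = 26; next = 25
base 6: 25 = 4·6 + 1; at 7: 4·7 + 1 = 29; next = 28
base 7: 28 = 4·7; at 8: 4·8 = 32; next = 31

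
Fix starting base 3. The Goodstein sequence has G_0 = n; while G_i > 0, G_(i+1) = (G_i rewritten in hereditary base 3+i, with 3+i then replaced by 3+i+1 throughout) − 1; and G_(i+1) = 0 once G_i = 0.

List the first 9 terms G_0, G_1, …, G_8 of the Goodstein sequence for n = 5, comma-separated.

5, 5, 5, 5, 4, 3, 2, 1, 0

step 0: 5 = 3 + 2; sub 4 for 3: 4 + 2; = 6; G_1 = 6−1 = 5
step 1: 5 = 4 + 1; sub 5 for 4: 5 + 1; = 6; G_2 = 6−1 = 5
step 2: 5 = 5; sub 6 for 5: 6; = 6; G_3 = 6−1 = 5
step 3: 5 = 5; sub 7 for 6: 5; = 5; G_4 = 5−1 = 4
step 4: 4 = 4; sub 8 for 7: 4; = 4; G_5 = 4−1 = 3
step 5: 3 = 3; sub 9 for 8: 3; = 3; G_6 = 3−1 = 2
step 6: 2 = 2; sub 10 for 9: 2; = 2; G_7 = 2−1 = 1
step 7: 1 = 1; sub 11 for 10: 1; = 1; G_8 = 1−1 = 0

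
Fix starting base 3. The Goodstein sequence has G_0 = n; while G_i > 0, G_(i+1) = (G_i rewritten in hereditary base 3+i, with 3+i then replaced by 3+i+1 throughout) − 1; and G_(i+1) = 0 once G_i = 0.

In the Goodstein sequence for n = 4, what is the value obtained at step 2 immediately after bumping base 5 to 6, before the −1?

4

i=0: 4 = 3 + 1 (b=3); 3→4: 4 + 1 = 5; 5−1 = 4
i=1: 4 = 4 (b=4); 4→5: 5 = 5; 5−1 = 4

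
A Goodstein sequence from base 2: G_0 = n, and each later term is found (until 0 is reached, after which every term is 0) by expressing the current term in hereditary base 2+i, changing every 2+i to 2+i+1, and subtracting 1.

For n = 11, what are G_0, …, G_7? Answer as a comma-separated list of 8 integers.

11, 84, 1027, 15627, 279937, 5764801, 134217727, 2749609302

G_0 = 11. HB_2(11) = 2^(2 + 1) + 2 + 1. Bump = 85. G_1 = 84.
G_1 = 84. HB_3(84) = 3^(3 + 1) + 3. Bump = 1028. G_2 = 1027.
G_2 = 1027. HB_4(1027) = 4^(4 + 1) + 3. Bump = 15628. G_3 = 15627.
G_3 = 15627. HB_5(15627) = 5^(5 + 1) + 2. Bump = 279938. G_4 = 279937.
G_4 = 279937. HB_6(279937) = 6^(6 + 1) + 1. Bump = 5764802. G_5 = 5764801.
G_5 = 5764801. HB_7(5764801) = 7^(7 + 1). Bump = 134217728. G_6 = 134217727.
G_6 = 134217727. HB_8(134217727) = 7·8^8 + 7·8^7 + 7·8^6 + 7·8^5 + 7·8^4 + 7·8^3 + 7·8^2 + 7·8 + 7. Bump = 2749609303. G_7 = 2749609302.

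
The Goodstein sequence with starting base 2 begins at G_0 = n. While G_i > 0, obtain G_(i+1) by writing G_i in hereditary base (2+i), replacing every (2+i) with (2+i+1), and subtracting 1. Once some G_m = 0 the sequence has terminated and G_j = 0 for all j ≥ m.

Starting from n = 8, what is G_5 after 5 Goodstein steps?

G_0 = 8. HB_2(8) = 2^(2 + 1). Bump = 81. G_1 = 80.
G_1 = 80. HB_3(80) = 2·3^3 + 2·3^2 + 2·3 + 2. Bump = 554. G_2 = 553.
G_2 = 553. HB_4(553) = 2·4^4 + 2·4^2 + 2·4 + 1. Bump = 6311. G_3 = 6310.
G_3 = 6310. HB_5(6310) = 2·5^5 + 2·5^2 + 2·5. Bump = 93396. G_4 = 93395.
G_4 = 93395. HB_6(93395) = 2·6^6 + 2·6^2 + 6 + 5. Bump = 1647196. G_5 = 1647195.
G_5 = 1647195. HB_7(1647195) = 2·7^7 + 2·7^2 + 7 + 4. Bump = 33554572. G_6 = 33554571.

1647195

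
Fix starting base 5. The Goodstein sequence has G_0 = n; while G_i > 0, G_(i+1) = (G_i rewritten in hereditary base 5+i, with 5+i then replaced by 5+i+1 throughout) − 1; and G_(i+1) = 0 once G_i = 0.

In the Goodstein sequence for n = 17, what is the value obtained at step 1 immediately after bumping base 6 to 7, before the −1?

[0] 17 ≡ 3·5 + 2 (base 5). Lift 6: 20. −1: 19.
[1] 19 ≡ 3·6 + 1 (base 6). Lift 7: 22. −1: 21.

22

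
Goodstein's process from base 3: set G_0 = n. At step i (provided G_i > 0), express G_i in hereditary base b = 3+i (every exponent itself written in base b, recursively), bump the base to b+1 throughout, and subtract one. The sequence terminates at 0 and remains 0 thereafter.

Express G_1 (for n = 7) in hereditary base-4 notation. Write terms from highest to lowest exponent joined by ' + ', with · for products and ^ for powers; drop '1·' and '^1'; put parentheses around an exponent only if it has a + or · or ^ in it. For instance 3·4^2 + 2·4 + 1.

G_0 = 7. HB_3(7) = 2·3 + 1. Bump = 9. G_1 = 8.
G_1 = 8. HB_4(8) = 2·4. Bump = 10. G_2 = 9.

2·4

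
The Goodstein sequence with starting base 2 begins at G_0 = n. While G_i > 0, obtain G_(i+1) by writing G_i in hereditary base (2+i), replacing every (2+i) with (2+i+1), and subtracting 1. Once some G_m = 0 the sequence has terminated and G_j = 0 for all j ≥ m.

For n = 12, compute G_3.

G_0 = 12. HB_2(12) = 2^(2 + 1) + 2^2. Bump = 108. G_1 = 107.
G_1 = 107. HB_3(107) = 3^(3 + 1) + 2·3^2 + 2·3 + 2. Bump = 1066. G_2 = 1065.
G_2 = 1065. HB_4(1065) = 4^(4 + 1) + 2·4^2 + 2·4 + 1. Bump = 15686. G_3 = 15685.
G_3 = 15685. HB_5(15685) = 5^(5 + 1) + 2·5^2 + 2·5. Bump = 280020. G_4 = 280019.

15685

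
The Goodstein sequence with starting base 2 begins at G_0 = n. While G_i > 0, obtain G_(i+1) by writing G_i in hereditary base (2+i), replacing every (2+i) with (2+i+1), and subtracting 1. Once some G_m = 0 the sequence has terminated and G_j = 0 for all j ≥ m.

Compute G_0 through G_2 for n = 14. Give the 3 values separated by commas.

G_0=14  [base 2] 2^(2 + 1) + 2^2 + 2  →[2↦3]→  3^(3 + 1) + 3^3 + 3 = 111  −1 ⇒ G_1=110
G_1=110  [base 3] 3^(3 + 1) + 3^3 + 2  →[3↦4]→  4^(4 + 1) + 4^4 + 2 = 1282  −1 ⇒ G_2=1281

14, 110, 1281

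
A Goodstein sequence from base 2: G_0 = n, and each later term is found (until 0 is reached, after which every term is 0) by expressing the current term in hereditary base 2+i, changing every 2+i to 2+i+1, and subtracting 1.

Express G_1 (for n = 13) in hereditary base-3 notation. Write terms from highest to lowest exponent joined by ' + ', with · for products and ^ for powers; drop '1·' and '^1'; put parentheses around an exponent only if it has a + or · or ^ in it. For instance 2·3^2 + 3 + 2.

3^(3 + 1) + 3^3

G_0 = 13. HB_2(13) = 2^(2 + 1) + 2^2 + 1. Bump = 109. G_1 = 108.
G_1 = 108. HB_3(108) = 3^(3 + 1) + 3^3. Bump = 1280. G_2 = 1279.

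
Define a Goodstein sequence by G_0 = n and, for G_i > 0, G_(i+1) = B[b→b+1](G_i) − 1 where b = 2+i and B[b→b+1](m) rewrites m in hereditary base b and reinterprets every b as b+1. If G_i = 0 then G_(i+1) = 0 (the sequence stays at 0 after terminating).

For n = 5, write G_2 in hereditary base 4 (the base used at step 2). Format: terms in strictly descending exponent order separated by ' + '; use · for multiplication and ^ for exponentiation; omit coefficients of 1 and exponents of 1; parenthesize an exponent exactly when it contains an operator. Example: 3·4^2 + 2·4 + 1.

3·4^3 + 3·4^2 + 3·4 + 3

i=0: 5 = 2^2 + 1 (b=2); 2→3: 3^3 + 1 = 28; 28−1 = 27
i=1: 27 = 3^3 (b=3); 3→4: 4^4 = 256; 256−1 = 255
i=2: 255 = 3·4^3 + 3·4^2 + 3·4 + 3 (b=4); 4→5: 3·5^3 + 3·5^2 + 3·5 + 3 = 468; 468−1 = 467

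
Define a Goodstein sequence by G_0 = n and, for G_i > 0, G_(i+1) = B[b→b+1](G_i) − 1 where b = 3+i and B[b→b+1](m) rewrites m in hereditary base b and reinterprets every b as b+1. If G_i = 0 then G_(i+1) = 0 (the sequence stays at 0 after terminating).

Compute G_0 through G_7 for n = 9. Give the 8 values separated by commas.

i=0: 9 = 3^2 (b=3); 3→4: 4^2 = 16; 16−1 = 15
i=1: 15 = 3·4 + 3 (b=4); 4→5: 3·5 + 3 = 18; 18−1 = 17
i=2: 17 = 3·5 + 2 (b=5); 5→6: 3·6 + 2 = 20; 20−1 = 19
i=3: 19 = 3·6 + 1 (b=6); 6→7: 3·7 + 1 = 22; 22−1 = 21
i=4: 21 = 3·7 (b=7); 7→8: 3·8 = 24; 24−1 = 23
i=5: 23 = 2·8 + 7 (b=8); 8→9: 2·9 + 7 = 25; 25−1 = 24
i=6: 24 = 2·9 + 6 (b=9); 9→10: 2·10 + 6 = 26; 26−1 = 25

9, 15, 17, 19, 21, 23, 24, 25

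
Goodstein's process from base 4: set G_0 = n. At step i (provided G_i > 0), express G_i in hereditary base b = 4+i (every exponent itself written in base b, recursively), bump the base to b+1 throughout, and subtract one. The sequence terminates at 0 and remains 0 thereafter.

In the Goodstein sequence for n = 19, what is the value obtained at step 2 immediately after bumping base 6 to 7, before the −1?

50

[0] 19 ≡ 4^2 + 3 (base 4). Lift 5: 28. −1: 27.
[1] 27 ≡ 5^2 + 2 (base 5). Lift 6: 38. −1: 37.
[2] 37 ≡ 6^2 + 1 (base 6). Lift 7: 50. −1: 49.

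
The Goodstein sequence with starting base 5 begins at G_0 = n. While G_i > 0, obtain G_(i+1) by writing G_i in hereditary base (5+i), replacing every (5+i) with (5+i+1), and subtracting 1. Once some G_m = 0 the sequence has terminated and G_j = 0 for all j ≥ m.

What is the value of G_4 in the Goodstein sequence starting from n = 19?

G_0=19  [base 5] 3·5 + 4  →[5↦6]→  3·6 + 4 = 22  −1 ⇒ G_1=21
G_1=21  [base 6] 3·6 + 3  →[6↦7]→  3·7 + 3 = 24  −1 ⇒ G_2=23
G_2=23  [base 7] 3·7 + 2  →[7↦8]→  3·8 + 2 = 26  −1 ⇒ G_3=25
G_3=25  [base 8] 3·8 + 1  →[8↦9]→  3·9 + 1 = 28  −1 ⇒ G_4=27
G_4=27  [base 9] 3·9  →[9↦10]→  3·10 = 30  −1 ⇒ G_5=29

27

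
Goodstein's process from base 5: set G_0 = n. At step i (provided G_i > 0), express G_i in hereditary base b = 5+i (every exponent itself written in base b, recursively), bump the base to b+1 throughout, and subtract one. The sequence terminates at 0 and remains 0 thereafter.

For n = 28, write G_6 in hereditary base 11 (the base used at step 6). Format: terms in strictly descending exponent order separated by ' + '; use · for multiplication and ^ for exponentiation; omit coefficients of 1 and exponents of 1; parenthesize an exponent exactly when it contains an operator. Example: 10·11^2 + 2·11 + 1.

[0] 28 ≡ 5^2 + 3 (base 5). Lift 6: 39. −1: 38.
[1] 38 ≡ 6^2 + 2 (base 6). Lift 7: 51. −1: 50.
[2] 50 ≡ 7^2 + 1 (base 7). Lift 8: 65. −1: 64.
[3] 64 ≡ 8^2 (base 8). Lift 9: 81. −1: 80.
[4] 80 ≡ 8·9 + 8 (base 9). Lift 10: 88. −1: 87.
[5] 87 ≡ 8·10 + 7 (base 10). Lift 11: 95. −1: 94.

8·11 + 6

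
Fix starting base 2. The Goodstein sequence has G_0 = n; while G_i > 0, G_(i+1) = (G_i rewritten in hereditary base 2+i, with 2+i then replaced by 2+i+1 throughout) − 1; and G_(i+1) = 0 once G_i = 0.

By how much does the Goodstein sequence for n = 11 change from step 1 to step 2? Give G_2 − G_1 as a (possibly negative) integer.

i=0: 11 = 2^(2 + 1) + 2 + 1 (b=2); 2→3: 3^(3 + 1) + 3 + 1 = 85; 85−1 = 84
i=1: 84 = 3^(3 + 1) + 3 (b=3); 3→4: 4^(4 + 1) + 4 = 1028; 1028−1 = 1027

943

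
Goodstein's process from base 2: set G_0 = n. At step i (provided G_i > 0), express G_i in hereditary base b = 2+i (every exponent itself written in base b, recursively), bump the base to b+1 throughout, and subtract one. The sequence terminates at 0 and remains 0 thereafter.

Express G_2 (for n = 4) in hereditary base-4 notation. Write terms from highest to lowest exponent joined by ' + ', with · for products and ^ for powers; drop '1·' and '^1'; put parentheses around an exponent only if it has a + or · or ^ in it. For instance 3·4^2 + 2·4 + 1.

2·4^2 + 2·4 + 1

[0] 4 ≡ 2^2 (base 2). Lift 3: 27. −1: 26.
[1] 26 ≡ 2·3^2 + 2·3 + 2 (base 3). Lift 4: 42. −1: 41.
[2] 41 ≡ 2·4^2 + 2·4 + 1 (base 4). Lift 5: 61. −1: 60.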